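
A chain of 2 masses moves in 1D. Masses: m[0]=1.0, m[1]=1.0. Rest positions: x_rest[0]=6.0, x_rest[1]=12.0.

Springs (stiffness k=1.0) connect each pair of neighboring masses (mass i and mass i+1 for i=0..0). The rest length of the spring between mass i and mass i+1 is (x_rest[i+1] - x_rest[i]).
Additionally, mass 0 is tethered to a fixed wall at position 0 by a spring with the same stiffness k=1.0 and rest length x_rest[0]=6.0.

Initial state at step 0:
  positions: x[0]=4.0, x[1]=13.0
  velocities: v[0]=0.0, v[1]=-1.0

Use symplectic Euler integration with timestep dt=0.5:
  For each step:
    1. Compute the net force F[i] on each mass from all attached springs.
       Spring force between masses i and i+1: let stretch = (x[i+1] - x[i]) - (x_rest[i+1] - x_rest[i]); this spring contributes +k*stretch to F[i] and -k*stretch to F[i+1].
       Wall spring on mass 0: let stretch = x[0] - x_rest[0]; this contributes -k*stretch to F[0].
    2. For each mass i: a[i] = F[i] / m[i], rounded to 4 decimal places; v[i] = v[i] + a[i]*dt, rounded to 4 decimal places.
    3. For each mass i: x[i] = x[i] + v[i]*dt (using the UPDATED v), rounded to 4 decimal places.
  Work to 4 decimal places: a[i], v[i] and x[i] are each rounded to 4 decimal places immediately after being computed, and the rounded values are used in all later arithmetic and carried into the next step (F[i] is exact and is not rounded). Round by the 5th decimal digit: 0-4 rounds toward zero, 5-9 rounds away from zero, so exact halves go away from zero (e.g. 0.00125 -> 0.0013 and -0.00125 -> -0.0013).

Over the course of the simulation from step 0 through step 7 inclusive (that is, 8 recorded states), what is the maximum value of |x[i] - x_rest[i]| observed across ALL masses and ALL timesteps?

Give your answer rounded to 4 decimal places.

Answer: 2.7330

Derivation:
Step 0: x=[4.0000 13.0000] v=[0.0000 -1.0000]
Step 1: x=[5.2500 11.7500] v=[2.5000 -2.5000]
Step 2: x=[6.8125 10.3750] v=[3.1250 -2.7500]
Step 3: x=[7.5625 9.6094] v=[1.5000 -1.5313]
Step 4: x=[6.9336 9.8321] v=[-1.2578 0.4453]
Step 5: x=[5.2959 10.8302] v=[-3.2754 1.9961]
Step 6: x=[3.7178 11.9447] v=[-3.1562 2.2290]
Step 7: x=[3.2670 12.5025] v=[-0.9017 1.1156]
Max displacement = 2.7330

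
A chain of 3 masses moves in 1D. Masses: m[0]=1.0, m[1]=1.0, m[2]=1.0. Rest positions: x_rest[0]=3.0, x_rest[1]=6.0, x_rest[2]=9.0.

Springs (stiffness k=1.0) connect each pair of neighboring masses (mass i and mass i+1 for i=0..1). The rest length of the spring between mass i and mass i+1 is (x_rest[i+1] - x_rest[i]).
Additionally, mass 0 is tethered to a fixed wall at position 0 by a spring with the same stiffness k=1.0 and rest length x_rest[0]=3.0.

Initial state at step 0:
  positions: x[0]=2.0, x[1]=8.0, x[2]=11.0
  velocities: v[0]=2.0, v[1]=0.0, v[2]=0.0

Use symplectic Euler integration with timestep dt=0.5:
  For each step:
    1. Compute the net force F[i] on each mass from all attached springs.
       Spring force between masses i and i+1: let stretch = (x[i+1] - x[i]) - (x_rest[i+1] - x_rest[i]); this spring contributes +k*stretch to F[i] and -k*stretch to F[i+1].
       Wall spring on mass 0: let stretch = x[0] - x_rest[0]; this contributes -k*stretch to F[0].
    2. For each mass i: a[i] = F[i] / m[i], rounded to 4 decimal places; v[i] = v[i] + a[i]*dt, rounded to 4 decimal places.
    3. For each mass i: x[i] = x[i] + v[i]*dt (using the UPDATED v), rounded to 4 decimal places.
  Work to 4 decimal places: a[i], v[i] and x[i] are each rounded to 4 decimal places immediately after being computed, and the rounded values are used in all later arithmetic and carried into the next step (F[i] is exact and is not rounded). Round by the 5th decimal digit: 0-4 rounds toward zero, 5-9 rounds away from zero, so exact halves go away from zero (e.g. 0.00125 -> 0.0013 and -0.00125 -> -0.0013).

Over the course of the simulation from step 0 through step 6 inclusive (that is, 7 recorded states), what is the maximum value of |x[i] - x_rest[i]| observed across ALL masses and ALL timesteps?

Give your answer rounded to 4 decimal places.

Step 0: x=[2.0000 8.0000 11.0000] v=[2.0000 0.0000 0.0000]
Step 1: x=[4.0000 7.2500 11.0000] v=[4.0000 -1.5000 0.0000]
Step 2: x=[5.8125 6.6250 10.8125] v=[3.6250 -1.2500 -0.3750]
Step 3: x=[6.3750 6.8438 10.3281] v=[1.1250 0.4375 -0.9688]
Step 4: x=[5.4610 7.8165 9.7226] v=[-1.8281 1.9453 -1.2110]
Step 5: x=[3.7706 8.6768 9.3906] v=[-3.3809 1.7206 -0.6641]
Step 6: x=[2.3641 8.4890 9.6301] v=[-2.8131 -0.3756 0.4790]
Max displacement = 3.3750

Answer: 3.3750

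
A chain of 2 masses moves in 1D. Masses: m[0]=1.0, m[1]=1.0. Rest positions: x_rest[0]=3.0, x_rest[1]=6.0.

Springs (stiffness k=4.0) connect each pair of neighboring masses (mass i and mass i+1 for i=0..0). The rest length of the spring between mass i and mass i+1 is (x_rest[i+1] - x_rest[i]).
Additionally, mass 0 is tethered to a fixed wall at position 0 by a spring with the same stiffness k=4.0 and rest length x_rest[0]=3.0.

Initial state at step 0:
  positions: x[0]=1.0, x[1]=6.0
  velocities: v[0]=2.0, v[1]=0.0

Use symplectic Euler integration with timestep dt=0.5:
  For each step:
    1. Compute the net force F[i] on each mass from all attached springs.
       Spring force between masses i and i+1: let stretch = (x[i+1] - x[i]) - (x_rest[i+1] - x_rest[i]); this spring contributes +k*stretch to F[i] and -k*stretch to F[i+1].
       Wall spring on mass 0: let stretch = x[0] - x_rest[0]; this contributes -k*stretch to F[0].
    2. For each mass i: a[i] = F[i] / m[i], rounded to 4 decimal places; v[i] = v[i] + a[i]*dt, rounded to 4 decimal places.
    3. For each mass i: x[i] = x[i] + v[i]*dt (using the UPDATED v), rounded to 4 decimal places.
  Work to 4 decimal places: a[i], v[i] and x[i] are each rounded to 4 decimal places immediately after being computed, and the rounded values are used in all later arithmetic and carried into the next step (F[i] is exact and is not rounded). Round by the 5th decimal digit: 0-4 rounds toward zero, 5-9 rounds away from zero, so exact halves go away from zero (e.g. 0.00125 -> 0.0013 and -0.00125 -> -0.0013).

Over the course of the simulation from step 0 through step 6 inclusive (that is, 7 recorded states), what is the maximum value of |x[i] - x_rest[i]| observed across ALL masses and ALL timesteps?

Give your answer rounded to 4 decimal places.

Step 0: x=[1.0000 6.0000] v=[2.0000 0.0000]
Step 1: x=[6.0000 4.0000] v=[10.0000 -4.0000]
Step 2: x=[3.0000 7.0000] v=[-6.0000 6.0000]
Step 3: x=[1.0000 9.0000] v=[-4.0000 4.0000]
Step 4: x=[6.0000 6.0000] v=[10.0000 -6.0000]
Step 5: x=[5.0000 6.0000] v=[-2.0000 0.0000]
Step 6: x=[0.0000 8.0000] v=[-10.0000 4.0000]
Max displacement = 3.0000

Answer: 3.0000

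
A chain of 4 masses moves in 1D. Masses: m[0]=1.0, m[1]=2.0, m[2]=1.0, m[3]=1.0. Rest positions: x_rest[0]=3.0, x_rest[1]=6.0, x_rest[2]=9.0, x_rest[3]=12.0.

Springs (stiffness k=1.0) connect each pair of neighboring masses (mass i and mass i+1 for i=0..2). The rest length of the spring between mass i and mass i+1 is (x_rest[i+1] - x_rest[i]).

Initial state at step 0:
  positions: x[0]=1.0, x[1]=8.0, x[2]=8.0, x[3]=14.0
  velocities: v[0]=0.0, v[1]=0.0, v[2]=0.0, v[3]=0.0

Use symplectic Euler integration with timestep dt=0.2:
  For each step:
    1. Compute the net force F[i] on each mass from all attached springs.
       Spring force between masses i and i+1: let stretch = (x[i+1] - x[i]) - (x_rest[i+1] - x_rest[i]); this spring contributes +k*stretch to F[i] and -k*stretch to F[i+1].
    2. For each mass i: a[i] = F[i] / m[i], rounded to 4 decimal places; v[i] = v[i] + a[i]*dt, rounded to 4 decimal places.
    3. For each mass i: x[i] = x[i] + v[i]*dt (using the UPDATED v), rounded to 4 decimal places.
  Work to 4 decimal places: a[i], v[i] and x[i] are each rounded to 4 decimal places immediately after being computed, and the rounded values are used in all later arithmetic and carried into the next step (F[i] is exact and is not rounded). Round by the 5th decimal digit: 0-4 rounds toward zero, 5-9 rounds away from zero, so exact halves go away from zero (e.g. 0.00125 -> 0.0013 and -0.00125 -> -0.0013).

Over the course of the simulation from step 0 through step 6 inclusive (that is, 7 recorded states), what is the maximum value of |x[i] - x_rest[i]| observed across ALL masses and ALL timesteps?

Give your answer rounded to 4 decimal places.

Step 0: x=[1.0000 8.0000 8.0000 14.0000] v=[0.0000 0.0000 0.0000 0.0000]
Step 1: x=[1.1600 7.8600 8.2400 13.8800] v=[0.8000 -0.7000 1.2000 -0.6000]
Step 2: x=[1.4680 7.5936 8.6904 13.6544] v=[1.5400 -1.3320 2.2520 -1.1280]
Step 3: x=[1.9010 7.2266 9.2955 13.3502] v=[2.1651 -1.8349 3.0254 -1.5208]
Step 4: x=[2.4270 6.7945 9.9800 13.0039] v=[2.6302 -2.1606 3.4226 -1.7317]
Step 5: x=[3.0077 6.3387 10.6581 12.6566] v=[2.9037 -2.2788 3.3903 -1.7365]
Step 6: x=[3.6017 5.9027 11.2433 12.3494] v=[2.9699 -2.1800 2.9261 -1.5362]
Max displacement = 2.2433

Answer: 2.2433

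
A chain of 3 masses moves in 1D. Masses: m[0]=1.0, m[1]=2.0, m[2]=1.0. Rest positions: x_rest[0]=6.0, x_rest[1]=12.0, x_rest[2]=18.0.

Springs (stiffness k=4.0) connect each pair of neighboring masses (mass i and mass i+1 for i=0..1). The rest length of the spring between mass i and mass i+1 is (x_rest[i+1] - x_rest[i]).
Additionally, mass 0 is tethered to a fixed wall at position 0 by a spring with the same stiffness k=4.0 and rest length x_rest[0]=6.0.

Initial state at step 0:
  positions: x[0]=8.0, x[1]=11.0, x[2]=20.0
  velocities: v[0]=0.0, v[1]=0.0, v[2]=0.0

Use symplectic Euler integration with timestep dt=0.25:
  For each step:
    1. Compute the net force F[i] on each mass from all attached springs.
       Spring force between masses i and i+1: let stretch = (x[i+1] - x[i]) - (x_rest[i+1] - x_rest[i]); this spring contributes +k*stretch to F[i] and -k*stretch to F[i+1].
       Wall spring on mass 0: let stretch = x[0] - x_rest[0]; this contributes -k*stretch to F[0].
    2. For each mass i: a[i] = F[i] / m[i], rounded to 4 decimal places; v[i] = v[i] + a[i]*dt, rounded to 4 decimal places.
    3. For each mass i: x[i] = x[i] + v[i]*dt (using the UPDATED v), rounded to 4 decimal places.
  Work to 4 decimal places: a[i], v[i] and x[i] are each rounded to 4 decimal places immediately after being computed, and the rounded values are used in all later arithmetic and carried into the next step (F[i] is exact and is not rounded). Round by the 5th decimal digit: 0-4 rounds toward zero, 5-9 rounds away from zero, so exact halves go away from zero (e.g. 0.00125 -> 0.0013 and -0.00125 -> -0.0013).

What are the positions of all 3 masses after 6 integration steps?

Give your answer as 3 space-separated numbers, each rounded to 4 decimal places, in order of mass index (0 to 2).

Answer: 7.7409 11.8072 17.9221

Derivation:
Step 0: x=[8.0000 11.0000 20.0000] v=[0.0000 0.0000 0.0000]
Step 1: x=[6.7500 11.7500 19.2500] v=[-5.0000 3.0000 -3.0000]
Step 2: x=[5.0625 12.8125 18.1250] v=[-6.7500 4.2500 -4.5000]
Step 3: x=[4.0469 13.5703 17.1719] v=[-4.0625 3.0313 -3.8125]
Step 4: x=[4.4004 13.5879 16.8184] v=[1.4140 0.0704 -1.4141]
Step 5: x=[5.9507 12.8609 17.1573] v=[6.2011 -2.9081 1.3554]
Step 6: x=[7.7409 11.8072 17.9221] v=[7.1606 -4.2150 3.0590]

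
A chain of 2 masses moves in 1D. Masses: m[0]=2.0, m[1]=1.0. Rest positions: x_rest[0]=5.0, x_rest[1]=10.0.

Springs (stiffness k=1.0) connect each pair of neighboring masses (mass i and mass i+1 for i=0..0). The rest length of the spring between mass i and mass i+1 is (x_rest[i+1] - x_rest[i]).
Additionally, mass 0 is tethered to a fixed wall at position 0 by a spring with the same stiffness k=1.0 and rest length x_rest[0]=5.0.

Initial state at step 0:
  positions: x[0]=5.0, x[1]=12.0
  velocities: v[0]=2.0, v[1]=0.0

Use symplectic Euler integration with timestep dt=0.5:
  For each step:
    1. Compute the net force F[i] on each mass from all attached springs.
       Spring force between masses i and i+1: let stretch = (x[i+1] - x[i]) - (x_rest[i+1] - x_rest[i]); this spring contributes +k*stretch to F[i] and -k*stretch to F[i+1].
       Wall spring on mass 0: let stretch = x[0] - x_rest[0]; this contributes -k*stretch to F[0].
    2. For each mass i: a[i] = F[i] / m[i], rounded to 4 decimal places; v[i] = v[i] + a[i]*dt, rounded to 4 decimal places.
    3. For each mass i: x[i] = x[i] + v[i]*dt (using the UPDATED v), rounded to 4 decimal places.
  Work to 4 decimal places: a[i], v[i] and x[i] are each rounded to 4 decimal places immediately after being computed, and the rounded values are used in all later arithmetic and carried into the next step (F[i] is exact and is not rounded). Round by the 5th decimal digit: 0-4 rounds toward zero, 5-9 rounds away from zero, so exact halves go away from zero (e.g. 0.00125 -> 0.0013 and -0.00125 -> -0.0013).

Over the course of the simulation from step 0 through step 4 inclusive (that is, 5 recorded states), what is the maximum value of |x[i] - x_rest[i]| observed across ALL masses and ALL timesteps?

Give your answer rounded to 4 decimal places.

Step 0: x=[5.0000 12.0000] v=[2.0000 0.0000]
Step 1: x=[6.2500 11.5000] v=[2.5000 -1.0000]
Step 2: x=[7.3750 10.9375] v=[2.2500 -1.1250]
Step 3: x=[8.0235 10.7344] v=[1.2969 -0.4063]
Step 4: x=[8.0079 11.1036] v=[-0.0313 0.7383]
Max displacement = 3.0235

Answer: 3.0235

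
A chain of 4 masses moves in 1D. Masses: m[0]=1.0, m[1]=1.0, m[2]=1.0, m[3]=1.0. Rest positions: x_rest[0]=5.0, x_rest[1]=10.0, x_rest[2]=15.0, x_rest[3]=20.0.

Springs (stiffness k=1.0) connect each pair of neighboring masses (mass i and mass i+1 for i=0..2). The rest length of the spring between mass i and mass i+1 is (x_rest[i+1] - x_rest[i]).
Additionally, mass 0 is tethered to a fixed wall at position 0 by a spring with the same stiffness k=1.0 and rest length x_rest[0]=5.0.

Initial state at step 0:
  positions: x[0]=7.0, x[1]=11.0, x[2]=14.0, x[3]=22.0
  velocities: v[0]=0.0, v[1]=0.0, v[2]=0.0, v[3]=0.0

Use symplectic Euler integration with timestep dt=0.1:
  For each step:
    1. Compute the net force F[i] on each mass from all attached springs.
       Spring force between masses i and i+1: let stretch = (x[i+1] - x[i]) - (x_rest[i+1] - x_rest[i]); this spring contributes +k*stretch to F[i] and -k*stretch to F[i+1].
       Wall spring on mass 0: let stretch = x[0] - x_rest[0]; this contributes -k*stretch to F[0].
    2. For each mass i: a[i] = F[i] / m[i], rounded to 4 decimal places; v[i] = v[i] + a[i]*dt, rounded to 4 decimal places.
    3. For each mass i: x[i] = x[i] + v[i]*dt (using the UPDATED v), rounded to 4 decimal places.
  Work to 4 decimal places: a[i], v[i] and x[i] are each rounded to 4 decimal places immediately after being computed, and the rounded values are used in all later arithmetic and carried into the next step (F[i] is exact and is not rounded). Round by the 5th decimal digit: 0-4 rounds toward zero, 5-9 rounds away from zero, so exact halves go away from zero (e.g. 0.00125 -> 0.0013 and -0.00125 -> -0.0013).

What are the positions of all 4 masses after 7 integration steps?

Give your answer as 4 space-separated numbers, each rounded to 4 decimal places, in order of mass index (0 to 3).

Answer: 6.2218 10.7669 15.2317 21.2563

Derivation:
Step 0: x=[7.0000 11.0000 14.0000 22.0000] v=[0.0000 0.0000 0.0000 0.0000]
Step 1: x=[6.9700 10.9900 14.0500 21.9700] v=[-0.3000 -0.1000 0.5000 -0.3000]
Step 2: x=[6.9105 10.9704 14.1486 21.9108] v=[-0.5950 -0.1960 0.9860 -0.5920]
Step 3: x=[6.8225 10.9420 14.2930 21.8240] v=[-0.8801 -0.2842 1.4444 -0.8682]
Step 4: x=[6.7075 10.9059 14.4792 21.7119] v=[-1.1504 -0.3611 1.8624 -1.1213]
Step 5: x=[6.5674 10.8635 14.7020 21.5774] v=[-1.4013 -0.4236 2.2283 -1.3446]
Step 6: x=[6.4046 10.8166 14.9552 21.4242] v=[-1.6284 -0.4694 2.5320 -1.5321]
Step 7: x=[6.2218 10.7669 15.2317 21.2563] v=[-1.8277 -0.4967 2.7650 -1.6790]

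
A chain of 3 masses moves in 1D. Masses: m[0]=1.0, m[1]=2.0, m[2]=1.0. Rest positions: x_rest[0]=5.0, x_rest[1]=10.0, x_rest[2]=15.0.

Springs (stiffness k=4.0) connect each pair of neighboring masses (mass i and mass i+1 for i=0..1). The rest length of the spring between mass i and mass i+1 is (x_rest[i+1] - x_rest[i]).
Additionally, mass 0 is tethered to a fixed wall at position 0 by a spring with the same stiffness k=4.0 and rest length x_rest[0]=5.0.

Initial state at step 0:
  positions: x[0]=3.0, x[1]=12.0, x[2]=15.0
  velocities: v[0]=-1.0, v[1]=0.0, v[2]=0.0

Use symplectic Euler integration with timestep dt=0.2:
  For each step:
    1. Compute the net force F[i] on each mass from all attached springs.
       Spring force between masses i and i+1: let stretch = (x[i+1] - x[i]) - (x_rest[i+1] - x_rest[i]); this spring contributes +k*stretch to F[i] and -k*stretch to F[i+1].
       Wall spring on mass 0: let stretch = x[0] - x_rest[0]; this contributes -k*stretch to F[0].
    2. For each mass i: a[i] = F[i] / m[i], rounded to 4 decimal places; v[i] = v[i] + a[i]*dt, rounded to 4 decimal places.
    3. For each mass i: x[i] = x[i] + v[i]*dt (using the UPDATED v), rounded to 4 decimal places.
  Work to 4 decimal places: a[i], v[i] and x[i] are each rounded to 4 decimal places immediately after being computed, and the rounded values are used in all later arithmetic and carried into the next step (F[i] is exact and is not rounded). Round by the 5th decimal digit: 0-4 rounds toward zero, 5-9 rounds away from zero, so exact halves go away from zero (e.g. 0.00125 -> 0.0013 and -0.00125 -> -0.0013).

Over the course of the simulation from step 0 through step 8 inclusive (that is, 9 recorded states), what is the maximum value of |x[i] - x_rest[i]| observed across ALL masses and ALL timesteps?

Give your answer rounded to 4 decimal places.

Answer: 2.5518

Derivation:
Step 0: x=[3.0000 12.0000 15.0000] v=[-1.0000 0.0000 0.0000]
Step 1: x=[3.7600 11.5200 15.3200] v=[3.8000 -2.4000 1.6000]
Step 2: x=[5.1600 10.7232 15.8320] v=[7.0000 -3.9840 2.5600]
Step 3: x=[6.6245 9.8900 16.3266] v=[7.3226 -4.1658 2.4730]
Step 4: x=[7.5516 9.3105 16.5913] v=[4.6354 -2.8974 1.3237]
Step 5: x=[7.5518 9.1728 16.4911] v=[0.0012 -0.6886 -0.5009]
Step 6: x=[6.6031 9.4909 16.0200] v=[-4.7434 1.5903 -2.3555]
Step 7: x=[5.0600 10.1003 15.3042] v=[-7.7156 3.0468 -3.5788]
Step 8: x=[3.5137 10.7227 14.5558] v=[-7.7314 3.1122 -3.7419]
Max displacement = 2.5518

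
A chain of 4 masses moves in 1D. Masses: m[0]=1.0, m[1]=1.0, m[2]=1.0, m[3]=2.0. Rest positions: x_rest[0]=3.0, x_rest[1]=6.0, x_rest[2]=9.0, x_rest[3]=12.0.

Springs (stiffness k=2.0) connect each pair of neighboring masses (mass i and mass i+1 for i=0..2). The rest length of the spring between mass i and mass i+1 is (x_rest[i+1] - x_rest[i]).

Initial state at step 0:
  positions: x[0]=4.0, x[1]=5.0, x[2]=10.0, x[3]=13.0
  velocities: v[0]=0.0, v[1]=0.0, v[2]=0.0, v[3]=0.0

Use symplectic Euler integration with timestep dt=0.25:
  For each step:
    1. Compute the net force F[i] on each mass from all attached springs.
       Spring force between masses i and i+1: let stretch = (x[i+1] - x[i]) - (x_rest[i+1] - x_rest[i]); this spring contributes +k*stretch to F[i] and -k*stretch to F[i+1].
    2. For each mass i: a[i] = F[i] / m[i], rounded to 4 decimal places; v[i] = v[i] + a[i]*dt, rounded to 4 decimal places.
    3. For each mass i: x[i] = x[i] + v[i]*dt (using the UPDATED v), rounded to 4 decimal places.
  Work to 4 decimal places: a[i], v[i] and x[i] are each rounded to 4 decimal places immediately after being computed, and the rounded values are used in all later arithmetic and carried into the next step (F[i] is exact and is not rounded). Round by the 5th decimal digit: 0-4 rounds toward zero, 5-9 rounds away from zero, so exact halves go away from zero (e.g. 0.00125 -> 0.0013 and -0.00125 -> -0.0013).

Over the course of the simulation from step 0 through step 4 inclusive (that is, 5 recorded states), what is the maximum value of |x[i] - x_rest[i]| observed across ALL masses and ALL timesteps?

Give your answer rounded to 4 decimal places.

Answer: 1.6770

Derivation:
Step 0: x=[4.0000 5.0000 10.0000 13.0000] v=[0.0000 0.0000 0.0000 0.0000]
Step 1: x=[3.7500 5.5000 9.7500 13.0000] v=[-1.0000 2.0000 -1.0000 0.0000]
Step 2: x=[3.3438 6.3125 9.3750 12.9844] v=[-1.6250 3.2500 -1.5000 -0.0625]
Step 3: x=[2.9336 7.1367 9.0684 12.9307] v=[-1.6407 3.2969 -1.2266 -0.2149]
Step 4: x=[2.6738 7.6770 9.0031 12.8231] v=[-1.0392 2.1612 -0.2613 -0.4305]
Max displacement = 1.6770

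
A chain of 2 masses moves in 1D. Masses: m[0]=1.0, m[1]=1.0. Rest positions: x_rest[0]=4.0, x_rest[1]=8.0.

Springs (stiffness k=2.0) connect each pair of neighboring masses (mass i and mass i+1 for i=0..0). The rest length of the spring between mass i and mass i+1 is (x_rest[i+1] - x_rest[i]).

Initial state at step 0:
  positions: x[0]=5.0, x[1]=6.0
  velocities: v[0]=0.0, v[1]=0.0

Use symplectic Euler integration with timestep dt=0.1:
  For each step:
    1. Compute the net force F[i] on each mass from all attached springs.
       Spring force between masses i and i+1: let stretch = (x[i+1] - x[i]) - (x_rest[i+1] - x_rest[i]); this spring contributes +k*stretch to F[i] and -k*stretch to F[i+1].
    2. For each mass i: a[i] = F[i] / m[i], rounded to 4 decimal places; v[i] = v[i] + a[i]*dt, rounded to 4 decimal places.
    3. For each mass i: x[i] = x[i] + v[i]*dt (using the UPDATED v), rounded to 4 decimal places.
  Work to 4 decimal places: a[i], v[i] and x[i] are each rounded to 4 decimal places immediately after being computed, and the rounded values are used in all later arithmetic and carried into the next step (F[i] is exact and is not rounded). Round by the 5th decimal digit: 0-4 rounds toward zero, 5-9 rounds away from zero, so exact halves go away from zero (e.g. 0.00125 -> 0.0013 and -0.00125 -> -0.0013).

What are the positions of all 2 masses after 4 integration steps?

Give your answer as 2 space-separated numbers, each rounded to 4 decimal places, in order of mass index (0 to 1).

Step 0: x=[5.0000 6.0000] v=[0.0000 0.0000]
Step 1: x=[4.9400 6.0600] v=[-0.6000 0.6000]
Step 2: x=[4.8224 6.1776] v=[-1.1760 1.1760]
Step 3: x=[4.6519 6.3481] v=[-1.7050 1.7050]
Step 4: x=[4.4353 6.5647] v=[-2.1658 2.1658]

Answer: 4.4353 6.5647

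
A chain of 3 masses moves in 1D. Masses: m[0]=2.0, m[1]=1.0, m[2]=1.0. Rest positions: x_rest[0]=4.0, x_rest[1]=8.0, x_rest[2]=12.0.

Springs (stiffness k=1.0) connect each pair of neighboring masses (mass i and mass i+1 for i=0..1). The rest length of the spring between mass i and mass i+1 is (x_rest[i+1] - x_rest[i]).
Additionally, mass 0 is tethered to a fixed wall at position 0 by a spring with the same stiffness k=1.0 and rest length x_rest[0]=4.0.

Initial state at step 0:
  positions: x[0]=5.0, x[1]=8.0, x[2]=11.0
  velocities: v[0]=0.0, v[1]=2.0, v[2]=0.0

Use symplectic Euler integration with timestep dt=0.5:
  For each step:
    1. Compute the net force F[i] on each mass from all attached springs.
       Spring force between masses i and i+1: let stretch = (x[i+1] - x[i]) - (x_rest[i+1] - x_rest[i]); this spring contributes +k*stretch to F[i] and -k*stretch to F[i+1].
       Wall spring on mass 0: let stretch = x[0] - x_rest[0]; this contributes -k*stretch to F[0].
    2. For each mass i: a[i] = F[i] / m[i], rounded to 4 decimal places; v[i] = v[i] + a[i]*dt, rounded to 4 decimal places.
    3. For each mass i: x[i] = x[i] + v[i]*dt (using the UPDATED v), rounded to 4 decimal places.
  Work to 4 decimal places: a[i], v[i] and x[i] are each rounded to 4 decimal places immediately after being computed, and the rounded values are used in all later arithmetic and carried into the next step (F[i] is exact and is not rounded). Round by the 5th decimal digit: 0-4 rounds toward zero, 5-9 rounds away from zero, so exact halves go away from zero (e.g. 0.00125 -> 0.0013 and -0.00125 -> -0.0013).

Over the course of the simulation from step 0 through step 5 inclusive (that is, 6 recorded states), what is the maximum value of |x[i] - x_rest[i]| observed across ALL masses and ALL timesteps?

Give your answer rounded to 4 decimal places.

Step 0: x=[5.0000 8.0000 11.0000] v=[0.0000 2.0000 0.0000]
Step 1: x=[4.7500 9.0000 11.2500] v=[-0.5000 2.0000 0.5000]
Step 2: x=[4.4375 9.5000 11.9375] v=[-0.6250 1.0000 1.3750]
Step 3: x=[4.2031 9.3438 13.0157] v=[-0.4688 -0.3125 2.1563]
Step 4: x=[4.0859 8.8204 14.1759] v=[-0.2344 -1.0469 2.3204]
Step 5: x=[4.0498 8.4522 14.9973] v=[-0.0723 -0.7364 1.6427]
Max displacement = 2.9973

Answer: 2.9973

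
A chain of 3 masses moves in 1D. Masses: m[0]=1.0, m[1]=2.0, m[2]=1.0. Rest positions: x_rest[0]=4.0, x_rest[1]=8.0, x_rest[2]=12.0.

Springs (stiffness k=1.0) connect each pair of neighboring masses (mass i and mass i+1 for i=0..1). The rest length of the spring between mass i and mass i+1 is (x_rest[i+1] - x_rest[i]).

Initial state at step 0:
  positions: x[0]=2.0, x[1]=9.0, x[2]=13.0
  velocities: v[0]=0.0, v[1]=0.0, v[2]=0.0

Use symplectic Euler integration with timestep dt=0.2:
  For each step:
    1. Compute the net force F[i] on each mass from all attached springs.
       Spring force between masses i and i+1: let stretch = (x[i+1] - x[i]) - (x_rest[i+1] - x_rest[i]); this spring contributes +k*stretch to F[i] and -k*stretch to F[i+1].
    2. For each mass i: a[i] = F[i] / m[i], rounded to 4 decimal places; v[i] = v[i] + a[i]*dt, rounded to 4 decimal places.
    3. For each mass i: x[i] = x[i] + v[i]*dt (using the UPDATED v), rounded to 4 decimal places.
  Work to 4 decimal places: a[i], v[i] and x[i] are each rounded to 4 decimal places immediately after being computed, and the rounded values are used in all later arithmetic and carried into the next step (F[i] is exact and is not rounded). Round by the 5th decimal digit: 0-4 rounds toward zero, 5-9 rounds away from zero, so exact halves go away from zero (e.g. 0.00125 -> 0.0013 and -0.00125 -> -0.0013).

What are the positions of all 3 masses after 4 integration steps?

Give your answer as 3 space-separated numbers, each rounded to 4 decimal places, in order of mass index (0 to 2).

Answer: 3.0953 8.4693 12.9660

Derivation:
Step 0: x=[2.0000 9.0000 13.0000] v=[0.0000 0.0000 0.0000]
Step 1: x=[2.1200 8.9400 13.0000] v=[0.6000 -0.3000 0.0000]
Step 2: x=[2.3528 8.8248 12.9976] v=[1.1640 -0.5760 -0.0120]
Step 3: x=[2.6845 8.6636 12.9883] v=[1.6584 -0.8059 -0.0466]
Step 4: x=[3.0953 8.4693 12.9660] v=[2.0542 -0.9713 -0.1115]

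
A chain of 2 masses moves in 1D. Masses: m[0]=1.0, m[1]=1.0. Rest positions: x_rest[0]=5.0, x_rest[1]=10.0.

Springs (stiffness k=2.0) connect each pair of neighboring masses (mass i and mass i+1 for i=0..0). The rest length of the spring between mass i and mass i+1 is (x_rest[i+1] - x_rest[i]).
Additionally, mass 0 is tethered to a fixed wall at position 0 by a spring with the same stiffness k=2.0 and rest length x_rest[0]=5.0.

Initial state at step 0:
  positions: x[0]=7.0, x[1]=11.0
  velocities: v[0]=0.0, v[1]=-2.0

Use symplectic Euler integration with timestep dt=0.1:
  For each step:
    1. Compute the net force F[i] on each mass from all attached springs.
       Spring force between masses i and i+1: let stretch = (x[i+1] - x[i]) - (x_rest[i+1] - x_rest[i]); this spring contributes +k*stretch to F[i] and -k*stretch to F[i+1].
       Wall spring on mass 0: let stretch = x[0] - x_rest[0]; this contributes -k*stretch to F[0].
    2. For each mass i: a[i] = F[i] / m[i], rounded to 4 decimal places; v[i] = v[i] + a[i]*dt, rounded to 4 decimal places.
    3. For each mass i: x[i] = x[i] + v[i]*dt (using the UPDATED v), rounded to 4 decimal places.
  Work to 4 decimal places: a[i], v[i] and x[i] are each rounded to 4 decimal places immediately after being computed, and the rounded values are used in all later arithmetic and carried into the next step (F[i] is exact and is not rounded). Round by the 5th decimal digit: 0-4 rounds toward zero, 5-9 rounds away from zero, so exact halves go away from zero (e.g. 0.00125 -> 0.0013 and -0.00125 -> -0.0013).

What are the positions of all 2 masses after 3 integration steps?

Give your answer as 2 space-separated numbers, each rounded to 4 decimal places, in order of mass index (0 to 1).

Step 0: x=[7.0000 11.0000] v=[0.0000 -2.0000]
Step 1: x=[6.9400 10.8200] v=[-0.6000 -1.8000]
Step 2: x=[6.8188 10.6624] v=[-1.2120 -1.5760]
Step 3: x=[6.6381 10.5279] v=[-1.8070 -1.3447]

Answer: 6.6381 10.5279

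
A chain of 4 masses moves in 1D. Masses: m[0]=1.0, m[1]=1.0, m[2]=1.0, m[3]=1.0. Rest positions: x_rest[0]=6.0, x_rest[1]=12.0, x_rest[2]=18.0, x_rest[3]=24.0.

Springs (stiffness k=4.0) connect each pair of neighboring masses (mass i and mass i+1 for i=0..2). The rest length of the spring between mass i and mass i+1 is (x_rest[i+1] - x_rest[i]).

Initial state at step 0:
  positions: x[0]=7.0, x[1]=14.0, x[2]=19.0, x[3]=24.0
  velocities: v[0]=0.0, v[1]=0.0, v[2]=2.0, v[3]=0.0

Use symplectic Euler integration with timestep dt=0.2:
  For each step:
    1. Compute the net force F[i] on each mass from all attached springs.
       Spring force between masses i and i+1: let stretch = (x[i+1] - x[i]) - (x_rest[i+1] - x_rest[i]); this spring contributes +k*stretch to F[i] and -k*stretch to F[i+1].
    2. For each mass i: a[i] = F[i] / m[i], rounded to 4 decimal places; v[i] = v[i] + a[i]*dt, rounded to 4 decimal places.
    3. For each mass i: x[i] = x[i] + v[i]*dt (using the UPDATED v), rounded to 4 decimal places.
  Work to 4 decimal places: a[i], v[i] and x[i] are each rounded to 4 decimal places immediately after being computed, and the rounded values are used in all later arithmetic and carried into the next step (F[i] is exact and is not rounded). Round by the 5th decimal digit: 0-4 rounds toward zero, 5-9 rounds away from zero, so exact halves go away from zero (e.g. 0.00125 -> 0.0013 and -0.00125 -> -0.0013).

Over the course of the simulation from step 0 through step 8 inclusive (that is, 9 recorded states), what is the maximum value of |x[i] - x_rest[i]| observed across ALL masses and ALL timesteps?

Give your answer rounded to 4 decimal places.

Step 0: x=[7.0000 14.0000 19.0000 24.0000] v=[0.0000 0.0000 2.0000 0.0000]
Step 1: x=[7.1600 13.6800 19.4000 24.1600] v=[0.8000 -1.6000 2.0000 0.8000]
Step 2: x=[7.4032 13.2320 19.6464 24.5184] v=[1.2160 -2.2400 1.2320 1.7920]
Step 3: x=[7.6190 12.8777 19.6460 25.0573] v=[1.0790 -1.7715 -0.0019 2.6944]
Step 4: x=[7.7162 12.7649 19.4285 25.6904] v=[0.4860 -0.5638 -1.0875 3.1654]
Step 5: x=[7.6612 12.9105 19.1467 26.2816] v=[-0.2750 0.7281 -1.4089 2.9559]
Step 6: x=[7.4861 13.2140 19.0087 26.6912] v=[-0.8756 1.5176 -0.6899 2.0480]
Step 7: x=[7.2674 13.5282 19.1728 26.8316] v=[-1.0933 1.5710 0.8203 0.7020]
Step 8: x=[7.0905 13.7438 19.6591 26.7066] v=[-0.8847 1.0780 2.4317 -0.6250]
Max displacement = 2.8316

Answer: 2.8316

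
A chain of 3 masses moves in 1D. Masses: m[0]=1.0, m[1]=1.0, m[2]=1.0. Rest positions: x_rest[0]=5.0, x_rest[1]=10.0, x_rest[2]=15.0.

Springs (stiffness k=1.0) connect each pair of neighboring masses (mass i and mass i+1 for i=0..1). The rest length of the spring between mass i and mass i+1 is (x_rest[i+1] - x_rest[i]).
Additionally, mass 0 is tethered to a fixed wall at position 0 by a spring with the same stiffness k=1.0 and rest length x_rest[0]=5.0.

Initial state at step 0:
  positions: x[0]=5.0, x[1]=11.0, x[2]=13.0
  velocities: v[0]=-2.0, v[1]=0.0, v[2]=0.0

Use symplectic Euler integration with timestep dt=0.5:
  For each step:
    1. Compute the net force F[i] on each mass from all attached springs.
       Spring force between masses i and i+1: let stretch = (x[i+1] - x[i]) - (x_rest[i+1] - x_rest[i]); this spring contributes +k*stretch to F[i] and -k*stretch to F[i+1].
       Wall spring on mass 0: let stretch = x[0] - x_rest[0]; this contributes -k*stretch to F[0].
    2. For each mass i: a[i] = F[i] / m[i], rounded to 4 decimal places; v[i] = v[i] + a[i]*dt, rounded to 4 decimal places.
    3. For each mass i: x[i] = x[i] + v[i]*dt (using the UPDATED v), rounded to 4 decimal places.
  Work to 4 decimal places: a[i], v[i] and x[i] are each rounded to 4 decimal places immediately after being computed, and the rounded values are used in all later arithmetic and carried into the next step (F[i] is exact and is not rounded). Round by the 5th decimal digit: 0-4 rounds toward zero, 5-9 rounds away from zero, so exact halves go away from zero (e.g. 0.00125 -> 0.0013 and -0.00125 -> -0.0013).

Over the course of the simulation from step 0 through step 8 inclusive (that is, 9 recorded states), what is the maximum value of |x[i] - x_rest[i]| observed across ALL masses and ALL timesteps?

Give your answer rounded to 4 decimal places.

Answer: 2.5781

Derivation:
Step 0: x=[5.0000 11.0000 13.0000] v=[-2.0000 0.0000 0.0000]
Step 1: x=[4.2500 10.0000 13.7500] v=[-1.5000 -2.0000 1.5000]
Step 2: x=[3.8750 8.5000 14.8125] v=[-0.7500 -3.0000 2.1250]
Step 3: x=[3.6875 7.4219 15.5469] v=[-0.3750 -2.1563 1.4688]
Step 4: x=[3.5117 7.4414 15.5001] v=[-0.3516 0.0390 -0.0937]
Step 5: x=[3.4404 8.4932 14.6886] v=[-0.1426 2.1035 -1.6231]
Step 6: x=[3.7722 9.8306 13.5782] v=[0.6636 2.6748 -2.2208]
Step 7: x=[4.6756 10.5903 12.7809] v=[1.8067 1.5194 -1.5946]
Step 8: x=[5.8888 10.4190 12.6860] v=[2.4263 -0.3427 -0.1899]
Max displacement = 2.5781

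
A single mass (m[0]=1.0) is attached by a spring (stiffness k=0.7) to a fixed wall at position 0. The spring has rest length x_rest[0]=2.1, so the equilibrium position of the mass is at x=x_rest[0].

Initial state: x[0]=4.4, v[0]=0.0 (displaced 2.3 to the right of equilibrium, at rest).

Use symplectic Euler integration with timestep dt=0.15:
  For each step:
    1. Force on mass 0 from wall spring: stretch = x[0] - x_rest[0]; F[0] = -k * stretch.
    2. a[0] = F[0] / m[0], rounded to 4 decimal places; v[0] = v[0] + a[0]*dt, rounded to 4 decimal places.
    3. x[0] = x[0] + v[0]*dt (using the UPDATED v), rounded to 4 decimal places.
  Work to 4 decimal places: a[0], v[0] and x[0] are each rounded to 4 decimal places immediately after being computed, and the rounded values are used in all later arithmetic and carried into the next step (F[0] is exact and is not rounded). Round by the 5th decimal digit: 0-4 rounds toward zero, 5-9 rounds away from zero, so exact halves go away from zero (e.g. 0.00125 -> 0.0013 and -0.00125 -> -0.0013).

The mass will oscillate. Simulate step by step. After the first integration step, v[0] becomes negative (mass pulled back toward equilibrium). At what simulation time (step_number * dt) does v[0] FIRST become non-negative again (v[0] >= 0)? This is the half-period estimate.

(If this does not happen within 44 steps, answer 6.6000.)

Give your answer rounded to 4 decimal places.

Answer: 3.9000

Derivation:
Step 0: x=[4.4000] v=[0.0000]
Step 1: x=[4.3638] v=[-0.2415]
Step 2: x=[4.2919] v=[-0.4792]
Step 3: x=[4.1855] v=[-0.7093]
Step 4: x=[4.0463] v=[-0.9283]
Step 5: x=[3.8764] v=[-1.1327]
Step 6: x=[3.6785] v=[-1.3192]
Step 7: x=[3.4558] v=[-1.4850]
Step 8: x=[3.2117] v=[-1.6274]
Step 9: x=[2.9501] v=[-1.7441]
Step 10: x=[2.6751] v=[-1.8334]
Step 11: x=[2.3910] v=[-1.8938]
Step 12: x=[2.1023] v=[-1.9244]
Step 13: x=[1.8136] v=[-1.9246]
Step 14: x=[1.5294] v=[-1.8945]
Step 15: x=[1.2542] v=[-1.8346]
Step 16: x=[0.9923] v=[-1.7458]
Step 17: x=[0.7479] v=[-1.6295]
Step 18: x=[0.5248] v=[-1.4875]
Step 19: x=[0.3265] v=[-1.3221]
Step 20: x=[0.1561] v=[-1.1359]
Step 21: x=[0.0163] v=[-0.9318]
Step 22: x=[-0.0907] v=[-0.7130]
Step 23: x=[-0.1632] v=[-0.4830]
Step 24: x=[-0.2000] v=[-0.2454]
Step 25: x=[-0.2006] v=[-0.0039]
Step 26: x=[-0.1649] v=[0.2377]
First v>=0 after going negative at step 26, time=3.9000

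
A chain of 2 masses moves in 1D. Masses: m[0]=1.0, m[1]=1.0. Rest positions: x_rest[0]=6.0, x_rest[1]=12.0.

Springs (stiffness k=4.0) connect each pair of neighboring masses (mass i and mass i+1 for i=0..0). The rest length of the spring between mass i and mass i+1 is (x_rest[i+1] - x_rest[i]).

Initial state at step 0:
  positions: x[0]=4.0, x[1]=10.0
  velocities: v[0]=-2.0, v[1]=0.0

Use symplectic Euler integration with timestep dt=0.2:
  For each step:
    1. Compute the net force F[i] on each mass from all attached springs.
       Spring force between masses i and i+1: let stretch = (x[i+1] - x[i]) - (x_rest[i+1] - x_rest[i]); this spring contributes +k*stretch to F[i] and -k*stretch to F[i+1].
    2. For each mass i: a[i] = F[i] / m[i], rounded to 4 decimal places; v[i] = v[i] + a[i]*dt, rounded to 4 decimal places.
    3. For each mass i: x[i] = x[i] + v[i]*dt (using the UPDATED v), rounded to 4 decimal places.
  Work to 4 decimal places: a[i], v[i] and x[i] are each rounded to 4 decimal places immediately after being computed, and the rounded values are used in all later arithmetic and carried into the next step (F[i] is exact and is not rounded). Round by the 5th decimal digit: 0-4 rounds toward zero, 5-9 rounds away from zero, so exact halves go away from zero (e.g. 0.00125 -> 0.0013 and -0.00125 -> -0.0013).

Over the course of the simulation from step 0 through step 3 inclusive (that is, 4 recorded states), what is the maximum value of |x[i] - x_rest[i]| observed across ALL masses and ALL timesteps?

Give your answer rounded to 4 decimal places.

Step 0: x=[4.0000 10.0000] v=[-2.0000 0.0000]
Step 1: x=[3.6000 10.0000] v=[-2.0000 0.0000]
Step 2: x=[3.2640 9.9360] v=[-1.6800 -0.3200]
Step 3: x=[3.0355 9.7645] v=[-1.1424 -0.8576]
Max displacement = 2.9645

Answer: 2.9645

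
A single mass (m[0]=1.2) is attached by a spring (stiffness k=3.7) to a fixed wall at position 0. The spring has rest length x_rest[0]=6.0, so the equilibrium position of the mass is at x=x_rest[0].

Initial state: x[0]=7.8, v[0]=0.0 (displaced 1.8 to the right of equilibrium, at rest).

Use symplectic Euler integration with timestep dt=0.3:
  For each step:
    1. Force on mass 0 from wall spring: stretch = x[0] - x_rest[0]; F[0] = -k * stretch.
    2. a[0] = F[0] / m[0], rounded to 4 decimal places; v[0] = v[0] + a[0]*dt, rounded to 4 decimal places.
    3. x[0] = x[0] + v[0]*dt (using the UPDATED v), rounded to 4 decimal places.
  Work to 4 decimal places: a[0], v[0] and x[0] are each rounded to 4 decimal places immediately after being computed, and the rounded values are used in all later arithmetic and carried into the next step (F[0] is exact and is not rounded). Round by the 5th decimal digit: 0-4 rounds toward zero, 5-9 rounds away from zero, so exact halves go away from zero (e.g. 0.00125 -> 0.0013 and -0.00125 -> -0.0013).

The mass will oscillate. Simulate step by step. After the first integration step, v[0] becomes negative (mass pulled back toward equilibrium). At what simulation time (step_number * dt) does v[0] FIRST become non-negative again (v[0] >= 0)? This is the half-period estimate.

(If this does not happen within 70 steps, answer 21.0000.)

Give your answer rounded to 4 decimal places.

Step 0: x=[7.8000] v=[0.0000]
Step 1: x=[7.3005] v=[-1.6650]
Step 2: x=[6.4401] v=[-2.8680]
Step 3: x=[5.4576] v=[-3.2751]
Step 4: x=[4.6256] v=[-2.7734]
Step 5: x=[4.1750] v=[-1.5021]
Step 6: x=[4.2308] v=[0.1860]
First v>=0 after going negative at step 6, time=1.8000

Answer: 1.8000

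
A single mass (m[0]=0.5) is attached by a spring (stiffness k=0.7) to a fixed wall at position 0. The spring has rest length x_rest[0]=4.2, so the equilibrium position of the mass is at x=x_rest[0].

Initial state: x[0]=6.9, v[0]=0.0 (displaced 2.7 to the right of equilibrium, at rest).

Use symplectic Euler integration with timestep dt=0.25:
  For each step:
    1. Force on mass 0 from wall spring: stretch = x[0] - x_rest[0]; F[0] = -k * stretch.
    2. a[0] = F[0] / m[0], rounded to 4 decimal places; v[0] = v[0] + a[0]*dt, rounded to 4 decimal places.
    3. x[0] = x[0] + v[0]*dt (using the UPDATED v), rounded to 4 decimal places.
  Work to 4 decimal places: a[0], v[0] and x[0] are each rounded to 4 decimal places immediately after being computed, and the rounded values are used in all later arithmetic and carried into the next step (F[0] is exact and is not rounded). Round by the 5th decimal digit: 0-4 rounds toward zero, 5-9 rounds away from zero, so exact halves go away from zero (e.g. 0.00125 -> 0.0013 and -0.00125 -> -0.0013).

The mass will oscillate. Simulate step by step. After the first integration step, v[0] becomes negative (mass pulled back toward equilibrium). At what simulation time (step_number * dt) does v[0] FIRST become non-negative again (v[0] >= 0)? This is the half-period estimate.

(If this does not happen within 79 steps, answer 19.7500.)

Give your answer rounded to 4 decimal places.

Step 0: x=[6.9000] v=[0.0000]
Step 1: x=[6.6638] v=[-0.9450]
Step 2: x=[6.2120] v=[-1.8073]
Step 3: x=[5.5841] v=[-2.5115]
Step 4: x=[4.8351] v=[-2.9959]
Step 5: x=[4.0306] v=[-3.2182]
Step 6: x=[3.2409] v=[-3.1589]
Step 7: x=[2.5351] v=[-2.8232]
Step 8: x=[1.9750] v=[-2.2405]
Step 9: x=[1.6096] v=[-1.4618]
Step 10: x=[1.4708] v=[-0.5552]
Step 11: x=[1.5708] v=[0.4000]
First v>=0 after going negative at step 11, time=2.7500

Answer: 2.7500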